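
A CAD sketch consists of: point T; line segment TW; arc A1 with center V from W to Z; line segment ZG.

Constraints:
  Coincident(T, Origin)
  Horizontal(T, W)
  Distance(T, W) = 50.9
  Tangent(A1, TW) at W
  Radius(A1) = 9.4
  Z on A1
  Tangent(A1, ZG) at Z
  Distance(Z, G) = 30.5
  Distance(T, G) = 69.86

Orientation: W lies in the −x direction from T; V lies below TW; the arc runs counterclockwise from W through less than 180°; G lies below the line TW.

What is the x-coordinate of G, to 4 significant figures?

-56.72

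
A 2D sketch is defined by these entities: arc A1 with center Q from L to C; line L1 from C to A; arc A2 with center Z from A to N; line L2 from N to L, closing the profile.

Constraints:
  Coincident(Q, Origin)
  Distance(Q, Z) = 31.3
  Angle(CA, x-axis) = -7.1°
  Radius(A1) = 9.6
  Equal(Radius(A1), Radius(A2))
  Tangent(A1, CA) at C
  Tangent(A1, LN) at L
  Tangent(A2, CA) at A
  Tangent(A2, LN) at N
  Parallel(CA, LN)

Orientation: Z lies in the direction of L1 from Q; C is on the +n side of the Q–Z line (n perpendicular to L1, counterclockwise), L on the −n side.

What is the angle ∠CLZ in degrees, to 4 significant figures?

72.95°

Q is at the origin and Z lies 31.3 along u from Q, so Z = 31.3·u = (31.06, -3.869). Tangency of A1 to both parallel lines with radius 9.6 puts C and L at Q ± 9.6·n: C = (1.187, 9.526), L = (-1.187, -9.526). Then cos ∠CLZ = LC·LZ / (|LC||LZ|), giving 72.95°.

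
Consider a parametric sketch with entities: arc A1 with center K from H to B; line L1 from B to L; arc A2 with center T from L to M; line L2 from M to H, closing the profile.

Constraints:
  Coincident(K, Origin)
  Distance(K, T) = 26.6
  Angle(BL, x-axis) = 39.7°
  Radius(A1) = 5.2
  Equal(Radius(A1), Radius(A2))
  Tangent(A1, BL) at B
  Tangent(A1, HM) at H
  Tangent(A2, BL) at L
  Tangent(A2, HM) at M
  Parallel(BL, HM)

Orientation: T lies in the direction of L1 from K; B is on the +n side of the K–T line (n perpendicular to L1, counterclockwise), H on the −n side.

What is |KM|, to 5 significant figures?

27.104

Tangency of A1 to both parallel lines with radius 5.2 puts B and H at K ± 5.2·n: B = (-3.3216, 4.0009), H = (3.3216, -4.0009). Equal radii place L and M the same way about T: L = T + 5.2·n = (17.144, 20.992), M = T − 5.2·n = (23.788, 12.990). Then |KM| = |M − K| = 27.104.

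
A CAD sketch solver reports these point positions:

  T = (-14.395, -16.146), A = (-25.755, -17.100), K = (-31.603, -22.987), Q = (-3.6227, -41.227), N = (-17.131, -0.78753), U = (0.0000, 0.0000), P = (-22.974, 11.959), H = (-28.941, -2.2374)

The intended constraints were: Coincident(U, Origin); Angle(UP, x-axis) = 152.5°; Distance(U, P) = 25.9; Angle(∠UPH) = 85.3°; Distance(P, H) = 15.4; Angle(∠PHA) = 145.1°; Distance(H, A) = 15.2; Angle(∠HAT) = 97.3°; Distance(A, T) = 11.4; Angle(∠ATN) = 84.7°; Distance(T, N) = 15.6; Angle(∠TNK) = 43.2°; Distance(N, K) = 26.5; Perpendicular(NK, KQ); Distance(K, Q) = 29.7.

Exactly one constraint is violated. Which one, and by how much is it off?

Distance(K, Q) = 29.7 — off by 3.70.

U = (0.00, 0.00) ✓; UP at 152.5° ✓; |UP| = 25.90 ✓; ∠UPH = 85.30° ✓; |PH| = 15.40 ✓; ∠PHA = 145.1° ✓; |HA| = 15.20 ✓; ∠HAT = 97.30° ✓; |AT| = 11.40 ✓; ∠ATN = 84.70° ✓; |TN| = 15.60 ✓; ∠TNK = 43.20° ✓; |NK| = 26.50 ✓; ∠(NK, KQ) = 90.00° ✓; |KQ| = 33.40 ✗.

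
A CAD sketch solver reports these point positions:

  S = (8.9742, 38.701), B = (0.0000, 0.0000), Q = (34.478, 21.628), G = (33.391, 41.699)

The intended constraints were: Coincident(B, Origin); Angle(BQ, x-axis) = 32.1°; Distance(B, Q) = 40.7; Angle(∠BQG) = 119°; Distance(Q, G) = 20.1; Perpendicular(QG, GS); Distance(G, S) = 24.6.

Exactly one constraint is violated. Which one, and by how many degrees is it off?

Perpendicular(QG, GS) — off by 3.90°.

B = (0.00, 0.00) ✓; BQ at 32.10° ✓; |BQ| = 40.70 ✓; ∠BQG = 119.0° ✓; |QG| = 20.10 ✓; ∠(QG, GS) = 93.90° ✗; |GS| = 24.60 ✓.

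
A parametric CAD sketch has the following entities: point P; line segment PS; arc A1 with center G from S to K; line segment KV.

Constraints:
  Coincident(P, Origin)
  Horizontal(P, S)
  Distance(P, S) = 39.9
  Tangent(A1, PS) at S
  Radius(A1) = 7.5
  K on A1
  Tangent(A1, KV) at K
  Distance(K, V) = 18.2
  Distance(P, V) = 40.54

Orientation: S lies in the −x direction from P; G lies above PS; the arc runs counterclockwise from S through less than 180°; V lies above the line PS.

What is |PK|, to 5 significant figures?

33.192

Checks: |GK| = 7.500 ✓; ∠(GK, KV) = 90.00° ✓; |KV| = 18.20 ✓; |PV| = 40.54 ✓.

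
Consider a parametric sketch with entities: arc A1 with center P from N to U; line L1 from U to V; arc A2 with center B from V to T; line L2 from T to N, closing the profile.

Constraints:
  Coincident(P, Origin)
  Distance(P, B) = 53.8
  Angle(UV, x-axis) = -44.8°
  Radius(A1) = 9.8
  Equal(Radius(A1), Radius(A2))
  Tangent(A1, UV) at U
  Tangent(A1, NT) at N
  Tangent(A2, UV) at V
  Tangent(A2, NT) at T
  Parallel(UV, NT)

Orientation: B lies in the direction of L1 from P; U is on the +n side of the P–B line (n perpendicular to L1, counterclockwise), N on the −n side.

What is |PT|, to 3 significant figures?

54.7

The slot axis is L1's direction at -44.8°, so u = (cos -44.8°, sin -44.8°) = (0.710, -0.705) and n = (−sin -44.8°, cos -44.8°) = (0.705, 0.710). P is at the origin and B lies 53.8 along u from P, so B = 53.8·u = (38.2, -37.9). Tangency of A1 to both parallel lines with radius 9.8 puts U and N at P ± 9.8·n: U = (6.91, 6.95), N = (-6.91, -6.95). Equal radii place V and T the same way about B: V = B + 9.8·n = (45.1, -31.0), T = B − 9.8·n = (31.3, -44.9). Then |PT| = |T − P| = 54.7.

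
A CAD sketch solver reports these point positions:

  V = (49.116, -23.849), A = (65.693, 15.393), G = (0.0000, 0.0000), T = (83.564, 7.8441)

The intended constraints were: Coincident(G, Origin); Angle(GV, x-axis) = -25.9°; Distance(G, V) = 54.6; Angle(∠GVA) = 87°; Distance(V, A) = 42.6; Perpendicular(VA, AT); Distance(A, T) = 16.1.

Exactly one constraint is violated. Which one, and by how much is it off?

Distance(A, T) = 16.1 — off by 3.30.

G = (0.00, 0.00) ✓; GV at -25.90° ✓; |GV| = 54.60 ✓; ∠GVA = 87.00° ✓; |VA| = 42.60 ✓; ∠(VA, AT) = 90.00° ✓; |AT| = 19.40 ✗.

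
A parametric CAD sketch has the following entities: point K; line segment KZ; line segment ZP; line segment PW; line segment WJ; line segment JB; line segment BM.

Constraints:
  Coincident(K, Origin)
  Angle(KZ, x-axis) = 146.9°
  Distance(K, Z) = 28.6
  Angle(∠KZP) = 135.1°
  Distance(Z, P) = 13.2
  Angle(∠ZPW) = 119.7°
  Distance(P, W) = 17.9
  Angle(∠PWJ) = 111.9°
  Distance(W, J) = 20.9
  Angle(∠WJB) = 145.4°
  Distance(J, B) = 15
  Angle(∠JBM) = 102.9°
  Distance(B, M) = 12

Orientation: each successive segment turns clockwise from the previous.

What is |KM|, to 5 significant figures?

10.681

∠WJB = 145.4° gives JB at -61.000° from the x-axis; with |JB| = 15.0, B = (12.654, 18.026). ∠JBM = 102.9° gives BM at -138.10° from the x-axis; with |BM| = 12.0, M = (3.7224, 10.012). Then |KM| = |M − K| = 10.681.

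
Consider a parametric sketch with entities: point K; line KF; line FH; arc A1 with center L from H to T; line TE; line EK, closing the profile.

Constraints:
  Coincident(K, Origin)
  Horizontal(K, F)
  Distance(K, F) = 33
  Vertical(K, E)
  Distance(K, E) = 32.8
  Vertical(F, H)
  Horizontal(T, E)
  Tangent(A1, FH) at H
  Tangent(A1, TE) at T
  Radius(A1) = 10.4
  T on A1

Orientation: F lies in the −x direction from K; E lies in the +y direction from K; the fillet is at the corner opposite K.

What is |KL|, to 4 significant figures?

31.82

K is at the origin; KF is horizontal with |KF| = 33.0 and F on the −x side, so F = (-33.00, 0.000). KE is vertical with |KE| = 32.8 and E on the +y side, so E = (0.000, 32.80). The virtual corner opposite K is at (-33.00, 32.80). Tangency of A1 to FH means the radius LH is perpendicular to FH and tangency of A1 to TE means the radius LT is perpendicular to TE, with radius 10.4, so the center L sits 10.4 in from both sides at L = (-22.60, 22.40). Then |KL| = |L − K| = 31.82.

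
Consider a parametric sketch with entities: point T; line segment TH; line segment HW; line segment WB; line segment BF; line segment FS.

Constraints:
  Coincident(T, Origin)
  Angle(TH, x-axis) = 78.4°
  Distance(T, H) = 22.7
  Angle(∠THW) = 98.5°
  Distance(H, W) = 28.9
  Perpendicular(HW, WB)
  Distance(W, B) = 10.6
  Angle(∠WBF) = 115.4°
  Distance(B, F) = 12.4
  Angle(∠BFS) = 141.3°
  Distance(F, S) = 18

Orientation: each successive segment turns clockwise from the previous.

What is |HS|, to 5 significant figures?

11.779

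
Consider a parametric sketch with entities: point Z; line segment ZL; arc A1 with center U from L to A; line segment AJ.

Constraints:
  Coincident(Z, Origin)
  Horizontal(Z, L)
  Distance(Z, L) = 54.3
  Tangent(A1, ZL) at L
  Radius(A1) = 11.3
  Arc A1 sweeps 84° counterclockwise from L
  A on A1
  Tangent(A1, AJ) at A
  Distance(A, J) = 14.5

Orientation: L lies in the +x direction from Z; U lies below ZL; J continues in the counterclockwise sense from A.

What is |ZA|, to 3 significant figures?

44.2

The tangent condition forces UL to be normal to ZL, so U = L + (0, -11.3) = (54.3, -11.3). On A1, L sits at bearing 90° from U; an 84° counterclockwise sweep puts A at bearing 174°, so A = U + 11.3·(cos 174°, sin 174°) = (43.1, -10.1). Then |ZA| = |A − Z| = 44.2.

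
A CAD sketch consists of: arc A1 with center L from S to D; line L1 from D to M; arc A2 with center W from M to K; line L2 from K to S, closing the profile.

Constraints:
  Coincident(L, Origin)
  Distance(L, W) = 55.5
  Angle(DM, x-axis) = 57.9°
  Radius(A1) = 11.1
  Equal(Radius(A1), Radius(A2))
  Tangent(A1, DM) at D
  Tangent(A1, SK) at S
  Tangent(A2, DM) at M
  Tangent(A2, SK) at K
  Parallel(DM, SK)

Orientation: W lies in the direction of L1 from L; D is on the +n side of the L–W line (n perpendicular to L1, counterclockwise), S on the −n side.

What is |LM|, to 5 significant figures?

56.599

Tangency of A1 to both parallel lines with radius 11.1 puts D and S at L ± 11.1·n: D = (-9.4031, 5.8985), S = (9.4031, -5.8985). Equal radii place M and K the same way about W: M = W + 11.1·n = (20.090, 52.914), K = W − 11.1·n = (38.896, 41.117). Then |LM| = |M − L| = 56.599.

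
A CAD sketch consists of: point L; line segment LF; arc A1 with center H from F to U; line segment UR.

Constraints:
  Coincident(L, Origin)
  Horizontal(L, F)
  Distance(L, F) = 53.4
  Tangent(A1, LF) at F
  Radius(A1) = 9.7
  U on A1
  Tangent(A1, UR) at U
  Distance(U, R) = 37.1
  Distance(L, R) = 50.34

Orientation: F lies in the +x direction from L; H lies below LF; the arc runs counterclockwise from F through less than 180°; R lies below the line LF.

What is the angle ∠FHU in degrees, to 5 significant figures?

67.476°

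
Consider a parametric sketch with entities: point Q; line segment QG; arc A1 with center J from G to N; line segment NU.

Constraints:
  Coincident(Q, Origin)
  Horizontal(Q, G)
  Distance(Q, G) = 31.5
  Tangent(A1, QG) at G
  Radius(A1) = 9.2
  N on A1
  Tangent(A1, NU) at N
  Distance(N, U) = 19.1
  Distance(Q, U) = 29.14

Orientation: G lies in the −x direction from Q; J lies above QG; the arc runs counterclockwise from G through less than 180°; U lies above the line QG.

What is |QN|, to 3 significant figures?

23.6

Checks: |JN| = 9.200 ✓; ∠(JN, NU) = 90.00° ✓; |NU| = 19.10 ✓; |QU| = 29.14 ✓.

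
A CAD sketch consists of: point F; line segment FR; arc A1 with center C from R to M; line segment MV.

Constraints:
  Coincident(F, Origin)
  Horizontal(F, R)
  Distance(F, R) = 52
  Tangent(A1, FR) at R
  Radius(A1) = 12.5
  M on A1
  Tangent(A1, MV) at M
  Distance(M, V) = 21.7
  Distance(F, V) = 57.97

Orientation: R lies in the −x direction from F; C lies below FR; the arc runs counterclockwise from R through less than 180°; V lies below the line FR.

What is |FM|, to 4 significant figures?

64.36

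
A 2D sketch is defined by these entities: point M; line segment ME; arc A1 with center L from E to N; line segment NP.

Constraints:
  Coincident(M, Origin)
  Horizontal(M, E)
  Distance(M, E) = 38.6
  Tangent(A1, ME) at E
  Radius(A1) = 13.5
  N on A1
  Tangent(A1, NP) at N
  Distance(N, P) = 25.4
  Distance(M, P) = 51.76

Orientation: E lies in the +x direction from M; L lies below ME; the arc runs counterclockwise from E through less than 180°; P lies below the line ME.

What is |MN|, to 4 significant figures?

30.36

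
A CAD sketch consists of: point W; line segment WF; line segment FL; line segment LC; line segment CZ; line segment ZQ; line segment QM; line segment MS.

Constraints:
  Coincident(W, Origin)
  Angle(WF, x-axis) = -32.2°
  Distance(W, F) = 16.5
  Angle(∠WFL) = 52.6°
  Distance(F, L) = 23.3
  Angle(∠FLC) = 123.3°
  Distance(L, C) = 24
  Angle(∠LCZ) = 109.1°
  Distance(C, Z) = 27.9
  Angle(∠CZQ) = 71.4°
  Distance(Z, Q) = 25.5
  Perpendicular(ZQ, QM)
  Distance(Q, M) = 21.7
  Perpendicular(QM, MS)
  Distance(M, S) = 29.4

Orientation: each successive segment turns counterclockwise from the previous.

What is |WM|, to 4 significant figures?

13.93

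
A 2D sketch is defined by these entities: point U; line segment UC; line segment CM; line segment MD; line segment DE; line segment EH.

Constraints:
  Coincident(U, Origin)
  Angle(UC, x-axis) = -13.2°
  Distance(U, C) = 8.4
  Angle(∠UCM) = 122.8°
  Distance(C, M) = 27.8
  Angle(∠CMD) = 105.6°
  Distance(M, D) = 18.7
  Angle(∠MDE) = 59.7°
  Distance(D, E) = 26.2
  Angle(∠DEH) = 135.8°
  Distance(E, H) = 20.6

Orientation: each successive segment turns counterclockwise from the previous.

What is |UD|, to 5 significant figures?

38.950

∠UCM = 122.8° gives CM at 44.000° from the x-axis; with |CM| = 27.8, M = (28.176, 17.393). ∠CMD = 105.6° gives MD at 118.40° from the x-axis; with |MD| = 18.7, D = (19.282, 33.843). Then |UD| = |D − U| = 38.950.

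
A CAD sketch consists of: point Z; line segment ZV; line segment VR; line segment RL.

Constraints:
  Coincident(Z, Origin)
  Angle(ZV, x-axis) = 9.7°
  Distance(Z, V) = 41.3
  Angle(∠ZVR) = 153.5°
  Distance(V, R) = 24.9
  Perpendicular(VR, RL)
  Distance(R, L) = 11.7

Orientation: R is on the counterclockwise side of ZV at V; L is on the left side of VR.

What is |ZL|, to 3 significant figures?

62.2

Z is at the origin; ZV runs at 9.7° with length 41.3, so V = 41.3·(cos 9.7°, sin 9.7°) = (40.7, 6.96). ∠ZVR = 153.5°, so VR runs at 9.7° + (180° − 153.5°) = 36.2° from the x-axis; with |VR| = 24.9, R = V + 24.9·(cos 36.2°, sin 36.2°) = (60.8, 21.7). The perpendicularity gives RL at right angles to VR; with |RL| = 11.7 on the left of VR, L = R + 11.7·(-0.591, 0.807) = (53.9, 31.1). Then |ZL| = |L − Z| = 62.2.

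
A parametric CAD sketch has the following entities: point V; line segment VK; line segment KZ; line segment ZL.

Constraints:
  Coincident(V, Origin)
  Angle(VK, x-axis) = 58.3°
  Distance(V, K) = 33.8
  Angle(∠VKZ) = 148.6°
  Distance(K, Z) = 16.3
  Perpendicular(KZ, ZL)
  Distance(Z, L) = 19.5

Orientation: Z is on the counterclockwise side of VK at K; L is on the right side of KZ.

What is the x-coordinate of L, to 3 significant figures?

37.3

V is at the origin; VK runs at 58.3° with length 33.8, so K = 33.8·(cos 58.3°, sin 58.3°) = (17.8, 28.8). ∠VKZ = 148.6°, so KZ runs at 58.3° + (180° − 148.6°) = 89.7° from the x-axis; with |KZ| = 16.3, Z = K + 16.3·(cos 89.7°, sin 89.7°) = (17.8, 45.1). KZ is perpendicular to ZL; with |ZL| = 19.5 on the right of KZ, L = Z + 19.5·(1.00, -0.00524) = (37.3, 45.0). So L.x = 37.3.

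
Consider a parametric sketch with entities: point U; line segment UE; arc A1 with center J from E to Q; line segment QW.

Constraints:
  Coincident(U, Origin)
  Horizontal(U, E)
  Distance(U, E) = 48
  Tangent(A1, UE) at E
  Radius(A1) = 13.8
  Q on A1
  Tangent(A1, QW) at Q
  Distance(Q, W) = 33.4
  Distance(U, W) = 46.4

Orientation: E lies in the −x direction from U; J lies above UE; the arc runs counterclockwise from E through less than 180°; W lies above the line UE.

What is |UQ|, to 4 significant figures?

36.21

U is at the origin; U and E share the same y with |UE| = 48.0 and E on the −x side, so E = (-48.00, 0.000). The tangent condition forces JE to be normal to UE, so J = E + (0, 13.8) = (-48.00, 13.80). Since JQ ⟂ QW (tangency), |JW| = √(13.8² + 33.4²) = 36.14 regardless of where Q sits on A1. So W lies on both circle(U, 46.4) and circle(J, 36.14); the above-UE intersection is W = (-23.26, 40.15). Q is the foot of the tangent from W: Q = (-35.09, 8.912).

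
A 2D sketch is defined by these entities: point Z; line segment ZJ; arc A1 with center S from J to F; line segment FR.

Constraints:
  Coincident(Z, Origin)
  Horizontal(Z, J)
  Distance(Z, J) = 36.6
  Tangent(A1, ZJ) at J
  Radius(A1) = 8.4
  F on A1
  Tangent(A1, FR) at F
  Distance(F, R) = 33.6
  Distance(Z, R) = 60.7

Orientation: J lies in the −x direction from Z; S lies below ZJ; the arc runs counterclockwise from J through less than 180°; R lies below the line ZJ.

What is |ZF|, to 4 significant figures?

45.84

Checks: |SJ| = 8.400 ✓; |SF| = 8.400 ✓; ∠(SF, FR) = 90.00° ✓; |FR| = 33.60 ✓; |ZR| = 60.70 ✓.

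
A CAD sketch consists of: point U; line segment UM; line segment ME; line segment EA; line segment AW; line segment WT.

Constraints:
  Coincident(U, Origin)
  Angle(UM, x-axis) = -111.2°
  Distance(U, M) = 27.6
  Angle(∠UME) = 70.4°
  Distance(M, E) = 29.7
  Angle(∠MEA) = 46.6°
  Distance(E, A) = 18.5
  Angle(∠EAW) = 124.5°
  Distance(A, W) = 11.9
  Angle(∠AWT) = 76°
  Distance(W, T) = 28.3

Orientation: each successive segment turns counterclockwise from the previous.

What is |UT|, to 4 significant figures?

41.07

∠EAW = 124.5° gives AW at -172.7° from the x-axis; with |AW| = 11.9, W = (-4.427, -14.28). ∠AWT = 76.0° gives WT at -68.70° from the x-axis; with |WT| = 28.3, T = (5.853, -40.65). Then |UT| = |T − U| = 41.07.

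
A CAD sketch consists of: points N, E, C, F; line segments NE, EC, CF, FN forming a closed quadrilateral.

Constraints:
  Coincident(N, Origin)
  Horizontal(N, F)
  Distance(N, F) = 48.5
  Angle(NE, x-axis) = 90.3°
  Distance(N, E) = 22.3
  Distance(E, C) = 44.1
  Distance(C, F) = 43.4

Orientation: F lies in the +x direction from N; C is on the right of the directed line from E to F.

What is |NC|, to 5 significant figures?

22.984

Checks: N = (0.00, 0.00) ✓; |EC| = 44.10 ✓; |CF| = 43.40 ✓.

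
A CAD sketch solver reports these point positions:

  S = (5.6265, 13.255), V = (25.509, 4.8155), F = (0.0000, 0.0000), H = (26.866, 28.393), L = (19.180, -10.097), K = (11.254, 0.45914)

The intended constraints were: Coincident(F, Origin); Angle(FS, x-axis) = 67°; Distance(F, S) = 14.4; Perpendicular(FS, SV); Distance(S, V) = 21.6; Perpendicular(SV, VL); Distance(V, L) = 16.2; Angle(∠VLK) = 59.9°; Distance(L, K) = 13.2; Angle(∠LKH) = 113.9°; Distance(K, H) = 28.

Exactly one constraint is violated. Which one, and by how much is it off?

Distance(K, H) = 28 — off by 4.00.

F = (0.00, 0.00) ✓; FS at 67.00° ✓; |FS| = 14.40 ✓; ∠(FS, SV) = 90.00° ✓; |SV| = 21.60 ✓; ∠(SV, VL) = 90.00° ✓; |VL| = 16.20 ✓; ∠VLK = 59.90° ✓; |LK| = 13.20 ✓; ∠LKH = 113.9° ✓; |KH| = 32.00 ✗.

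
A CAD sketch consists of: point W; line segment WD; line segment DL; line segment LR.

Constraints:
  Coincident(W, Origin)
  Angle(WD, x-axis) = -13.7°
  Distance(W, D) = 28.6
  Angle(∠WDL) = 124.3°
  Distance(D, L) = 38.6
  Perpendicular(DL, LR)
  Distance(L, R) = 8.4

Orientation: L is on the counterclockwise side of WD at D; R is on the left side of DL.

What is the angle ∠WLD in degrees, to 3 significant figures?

23.4°

W is at the origin; WD runs at -13.7° with length 28.6, so D = 28.6·(cos -13.7°, sin -13.7°) = (27.8, -6.77). ∠WDL = 124.3°, so DL runs at -13.7° + (180° − 124.3°) = 42.0° from the x-axis; with |DL| = 38.6, L = D + 38.6·(cos 42.0°, sin 42.0°) = (56.5, 19.1). Then cos ∠WLD = LW·LD / (|LW||LD|), giving 23.4°.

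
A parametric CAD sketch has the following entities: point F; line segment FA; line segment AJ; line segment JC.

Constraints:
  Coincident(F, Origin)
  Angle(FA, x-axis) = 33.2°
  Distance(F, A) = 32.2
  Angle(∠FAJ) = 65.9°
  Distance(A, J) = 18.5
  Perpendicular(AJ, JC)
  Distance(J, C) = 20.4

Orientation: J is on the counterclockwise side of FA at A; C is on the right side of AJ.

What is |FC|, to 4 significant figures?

50.08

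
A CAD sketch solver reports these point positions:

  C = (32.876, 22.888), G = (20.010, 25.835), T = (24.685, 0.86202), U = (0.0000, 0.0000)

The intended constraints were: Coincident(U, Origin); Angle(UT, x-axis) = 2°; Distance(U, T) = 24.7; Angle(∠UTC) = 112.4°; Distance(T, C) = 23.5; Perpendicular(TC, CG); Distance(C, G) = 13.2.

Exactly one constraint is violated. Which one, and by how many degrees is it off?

Perpendicular(TC, CG) — off by 7.50°.

U = (0.00, 0.00) ✓; UT at 2.000° ✓; |UT| = 24.70 ✓; ∠UTC = 112.4° ✓; |TC| = 23.50 ✓; ∠(TC, CG) = 97.50° ✗; |CG| = 13.20 ✓.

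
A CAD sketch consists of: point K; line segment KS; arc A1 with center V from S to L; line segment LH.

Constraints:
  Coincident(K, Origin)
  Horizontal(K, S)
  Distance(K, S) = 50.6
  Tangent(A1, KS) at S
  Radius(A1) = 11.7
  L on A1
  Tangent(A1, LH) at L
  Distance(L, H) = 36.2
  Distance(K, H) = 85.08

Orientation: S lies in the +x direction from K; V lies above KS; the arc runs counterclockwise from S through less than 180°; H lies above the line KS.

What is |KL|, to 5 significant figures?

62.017

Checks: K.y = 0.00, S.y = 0.00 ✓; |VL| = 11.70 ✓; ∠(VL, LH) = 90.00° ✓; |LH| = 36.20 ✓; |KH| = 85.08 ✓.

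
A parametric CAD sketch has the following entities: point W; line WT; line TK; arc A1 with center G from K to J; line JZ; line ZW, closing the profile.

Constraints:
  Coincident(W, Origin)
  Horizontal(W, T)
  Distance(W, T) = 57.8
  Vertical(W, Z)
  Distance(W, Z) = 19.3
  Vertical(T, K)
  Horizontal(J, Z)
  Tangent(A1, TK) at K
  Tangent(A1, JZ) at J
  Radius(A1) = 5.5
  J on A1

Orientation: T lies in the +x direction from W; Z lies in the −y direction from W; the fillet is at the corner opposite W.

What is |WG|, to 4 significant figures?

54.09

W and Z share the same x with |WZ| = 19.3 and Z on the −y side, so Z = (0.000, -19.30). The virtual corner opposite W is at (57.80, -19.30). The tangent condition forces GK to be normal to TK and tangency of A1 to JZ means the radius GJ is perpendicular to JZ, with radius 5.5, so the center G sits 5.5 in from both sides at G = (52.30, -13.80). Then |WG| = |G − W| = 54.09.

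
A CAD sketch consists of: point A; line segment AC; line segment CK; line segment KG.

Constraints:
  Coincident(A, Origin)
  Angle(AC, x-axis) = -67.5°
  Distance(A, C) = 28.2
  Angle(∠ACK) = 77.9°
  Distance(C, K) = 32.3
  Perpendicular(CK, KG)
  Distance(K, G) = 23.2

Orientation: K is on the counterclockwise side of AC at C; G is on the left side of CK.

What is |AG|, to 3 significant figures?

26.7

∠ACK = 77.9°, so CK runs at -67.5° + (180° − 77.9°) = 34.6° from the x-axis; with |CK| = 32.3, K = C + 32.3·(cos 34.6°, sin 34.6°) = (37.4, -7.71). CK ⟂ KG; with |KG| = 23.2 on the left of CK, G = K + 23.2·(-0.568, 0.823) = (24.2, 11.4). Then |AG| = |G − A| = 26.7.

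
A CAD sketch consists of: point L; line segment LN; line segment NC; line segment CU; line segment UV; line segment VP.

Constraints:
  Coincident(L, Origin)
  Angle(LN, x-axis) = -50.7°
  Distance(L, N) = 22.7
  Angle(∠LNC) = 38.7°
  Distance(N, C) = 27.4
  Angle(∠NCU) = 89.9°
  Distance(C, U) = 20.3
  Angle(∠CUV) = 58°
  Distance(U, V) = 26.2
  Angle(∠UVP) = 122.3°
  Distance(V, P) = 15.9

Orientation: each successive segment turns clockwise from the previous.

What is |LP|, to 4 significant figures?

26.86

∠CUV = 58.0° gives UV at -44.10° from the x-axis; with |UV| = 26.2, V = (10.65, -10.25). ∠UVP = 122.3° gives VP at -101.8° from the x-axis; with |VP| = 15.9, P = (7.395, -25.82). Then |LP| = |P − L| = 26.86.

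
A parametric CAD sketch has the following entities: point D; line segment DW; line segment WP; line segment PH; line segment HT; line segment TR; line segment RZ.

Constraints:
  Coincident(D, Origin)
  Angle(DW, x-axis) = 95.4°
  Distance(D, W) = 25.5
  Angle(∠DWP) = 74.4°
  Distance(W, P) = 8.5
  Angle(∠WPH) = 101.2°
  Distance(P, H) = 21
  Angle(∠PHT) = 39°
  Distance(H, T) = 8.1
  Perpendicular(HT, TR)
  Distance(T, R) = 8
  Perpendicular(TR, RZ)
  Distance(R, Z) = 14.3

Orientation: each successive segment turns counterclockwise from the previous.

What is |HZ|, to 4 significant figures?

10.12

D is at the origin; DW runs at 95.4° with length 25.5, so W = (-2.400, 25.39). ∠DWP = 74.4° gives WP at -159.0° from the x-axis; with |WP| = 8.5, P = (-10.34, 22.34). ∠WPH = 101.2° gives PH at -80.20° from the x-axis; with |PH| = 21.0, H = (-6.761, 1.647). ∠PHT = 39.0° gives HT at 60.80° from the x-axis; with |HT| = 8.1, T = (-2.809, 8.718). HT is perpendicular to TR, so TR runs at 150.8°; with |TR| = 8.0, R = (-9.793, 12.62). TR is perpendicular to RZ, so RZ runs at -119.2°; with |RZ| = 14.3, Z = (-16.77, 0.1379). Then |HZ| = |Z − H| = 10.12.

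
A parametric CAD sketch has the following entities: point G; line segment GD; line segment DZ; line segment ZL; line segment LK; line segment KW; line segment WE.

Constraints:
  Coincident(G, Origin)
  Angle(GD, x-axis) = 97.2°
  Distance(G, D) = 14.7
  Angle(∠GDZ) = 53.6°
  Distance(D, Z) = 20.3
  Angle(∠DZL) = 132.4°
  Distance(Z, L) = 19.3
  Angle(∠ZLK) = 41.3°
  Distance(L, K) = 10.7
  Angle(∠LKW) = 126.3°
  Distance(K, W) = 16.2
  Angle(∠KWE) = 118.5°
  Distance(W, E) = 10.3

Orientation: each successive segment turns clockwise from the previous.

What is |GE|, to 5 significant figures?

24.318

G is at the origin; GD runs at 97.2° with length 14.7, so D = (-1.8424, 14.584). ∠GDZ = 53.6° gives DZ at -29.200° from the x-axis; with |DZ| = 20.3, Z = (15.878, 4.6805). ∠DZL = 132.4° gives ZL at -76.800° from the x-axis; with |ZL| = 19.3, L = (20.285, -14.110). ∠ZLK = 41.3° gives LK at 144.50° from the x-axis; with |LK| = 10.7, K = (11.574, -7.8960). ∠LKW = 126.3° gives KW at 90.800° from the x-axis; with |KW| = 16.2, W = (11.348, 8.3024). ∠KWE = 118.5° gives WE at 29.300° from the x-axis; with |WE| = 10.3, E = (20.330, 13.343). Then |GE| = |E − G| = 24.318.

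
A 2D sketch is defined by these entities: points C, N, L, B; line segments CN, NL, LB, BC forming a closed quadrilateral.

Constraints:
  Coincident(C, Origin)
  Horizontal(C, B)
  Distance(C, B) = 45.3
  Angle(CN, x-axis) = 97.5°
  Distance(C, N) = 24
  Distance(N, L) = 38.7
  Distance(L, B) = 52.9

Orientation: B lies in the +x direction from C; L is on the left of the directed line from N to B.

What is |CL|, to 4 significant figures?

55.70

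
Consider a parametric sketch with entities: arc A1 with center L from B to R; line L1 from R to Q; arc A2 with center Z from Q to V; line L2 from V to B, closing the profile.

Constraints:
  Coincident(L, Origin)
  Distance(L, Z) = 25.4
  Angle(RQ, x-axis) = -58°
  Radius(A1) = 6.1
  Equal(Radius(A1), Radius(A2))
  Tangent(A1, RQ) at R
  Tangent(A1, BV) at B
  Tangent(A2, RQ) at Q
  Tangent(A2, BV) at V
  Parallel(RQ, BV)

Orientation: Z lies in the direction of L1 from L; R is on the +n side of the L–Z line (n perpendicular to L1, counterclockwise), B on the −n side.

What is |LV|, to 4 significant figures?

26.12

The slot axis is L1's direction at -58.0°, so u = (cos -58.0°, sin -58.0°) = (0.5299, -0.8480) and n = (−sin -58.0°, cos -58.0°) = (0.8480, 0.5299). L is at the origin and Z lies 25.4 along u from L, so Z = 25.4·u = (13.46, -21.54). Tangency of A1 to both parallel lines with radius 6.1 puts R and B at L ± 6.1·n: R = (5.173, 3.233), B = (-5.173, -3.233). Equal radii place Q and V the same way about Z: Q = Z + 6.1·n = (18.63, -18.31), V = Z − 6.1·n = (8.287, -24.77). Then |LV| = |V − L| = 26.12.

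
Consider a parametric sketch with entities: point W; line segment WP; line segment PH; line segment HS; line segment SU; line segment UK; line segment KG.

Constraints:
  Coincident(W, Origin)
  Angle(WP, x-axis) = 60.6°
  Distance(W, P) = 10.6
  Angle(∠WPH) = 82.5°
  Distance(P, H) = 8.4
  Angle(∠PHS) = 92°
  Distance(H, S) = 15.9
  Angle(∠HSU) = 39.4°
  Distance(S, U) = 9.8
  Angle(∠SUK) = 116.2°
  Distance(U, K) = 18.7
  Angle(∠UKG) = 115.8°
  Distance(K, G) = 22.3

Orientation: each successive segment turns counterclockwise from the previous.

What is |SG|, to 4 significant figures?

34.62

W is at the origin; WP runs at 60.6° with length 10.6, so P = (5.204, 9.235). ∠WPH = 82.5° gives PH at 158.1° from the x-axis; with |PH| = 8.4, H = (-2.590, 12.37). ∠PHS = 92.0° gives HS at -113.9° from the x-axis; with |HS| = 15.9, S = (-9.032, -2.169). ∠HSU = 39.4° gives SU at 26.70° from the x-axis; with |SU| = 9.8, U = (-0.2770, 2.235). ∠SUK = 116.2° gives UK at 90.50° from the x-axis; with |UK| = 18.7, K = (-0.4401, 20.93). ∠UKG = 115.8° gives KG at 154.7° from the x-axis; with |KG| = 22.3, G = (-20.60, 30.46). Then |SG| = |G − S| = 34.62.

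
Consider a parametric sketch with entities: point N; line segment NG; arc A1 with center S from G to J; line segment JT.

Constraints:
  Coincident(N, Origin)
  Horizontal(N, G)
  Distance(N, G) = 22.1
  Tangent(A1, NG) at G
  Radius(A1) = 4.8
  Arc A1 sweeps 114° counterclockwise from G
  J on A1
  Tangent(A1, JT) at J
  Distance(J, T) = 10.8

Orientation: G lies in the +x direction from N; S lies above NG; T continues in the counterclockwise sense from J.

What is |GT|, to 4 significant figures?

16.62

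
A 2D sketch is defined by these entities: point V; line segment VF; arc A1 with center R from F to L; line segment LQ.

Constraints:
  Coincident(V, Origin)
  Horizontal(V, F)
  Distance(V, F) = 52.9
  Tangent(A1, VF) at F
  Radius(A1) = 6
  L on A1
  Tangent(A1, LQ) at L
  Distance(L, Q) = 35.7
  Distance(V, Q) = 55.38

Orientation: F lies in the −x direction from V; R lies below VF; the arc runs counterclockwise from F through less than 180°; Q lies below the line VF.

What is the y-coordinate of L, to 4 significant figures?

-9.202

V is at the origin; V and F share the same y with |VF| = 52.9 and F on the −x side, so F = (-52.90, 0.000). A1 meets VF tangentially, so RF is at right angles to VF, so R = F + (0, -6) = (-52.90, -6.000). Since RL ⟂ LQ (tangency), |RQ| = √(6.0² + 35.7²) = 36.20 regardless of where L sits on A1. So Q lies on both circle(V, 55.38) and circle(R, 36.20); the below-VF intersection is Q = (-38.92, -39.39). L is the foot of the tangent from Q: L = (-57.97, -9.202).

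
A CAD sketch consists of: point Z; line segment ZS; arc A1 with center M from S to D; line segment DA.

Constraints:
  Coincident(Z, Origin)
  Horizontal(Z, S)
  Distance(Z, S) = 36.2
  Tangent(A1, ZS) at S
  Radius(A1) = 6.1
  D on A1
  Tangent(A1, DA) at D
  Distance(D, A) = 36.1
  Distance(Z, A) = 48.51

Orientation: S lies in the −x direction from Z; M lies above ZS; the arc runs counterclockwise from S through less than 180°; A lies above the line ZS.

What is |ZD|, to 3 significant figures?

30.6

Z is at the origin; ZS is horizontal with |ZS| = 36.2 and S on the −x side, so S = (-36.2, 0.00). Since A1 is tangent to ZS there, MS ⟂ ZS, so M = S + (0, 6.1) = (-36.2, 6.10). Since MD ⟂ DA (tangency), |MA| = √(6.1² + 36.1²) = 36.6 regardless of where D sits on A1. So A lies on both circle(Z, 48.51) and circle(M, 36.6); the above-ZS intersection is A = (-25.7, 41.2). D is the foot of the tangent from A: D = (-30.1, 5.34).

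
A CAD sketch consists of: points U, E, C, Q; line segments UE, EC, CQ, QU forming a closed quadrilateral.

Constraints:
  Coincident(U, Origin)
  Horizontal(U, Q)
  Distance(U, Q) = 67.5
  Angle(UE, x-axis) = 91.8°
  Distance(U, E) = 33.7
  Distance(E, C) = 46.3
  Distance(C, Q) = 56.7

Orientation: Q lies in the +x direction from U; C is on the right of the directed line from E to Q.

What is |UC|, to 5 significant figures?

16.012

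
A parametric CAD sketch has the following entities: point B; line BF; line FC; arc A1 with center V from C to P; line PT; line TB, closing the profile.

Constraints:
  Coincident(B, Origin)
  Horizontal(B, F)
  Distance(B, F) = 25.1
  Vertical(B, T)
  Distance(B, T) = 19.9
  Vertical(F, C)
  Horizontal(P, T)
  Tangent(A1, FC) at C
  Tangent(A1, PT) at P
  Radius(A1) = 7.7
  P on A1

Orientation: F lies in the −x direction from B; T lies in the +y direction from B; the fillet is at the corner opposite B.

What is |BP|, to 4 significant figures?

26.43

B is at the origin; B and F share the same y with |BF| = 25.1 and F on the −x side, so F = (-25.10, 0.000). BT is vertical with |BT| = 19.9 and T on the +y side, so T = (0.000, 19.90). The virtual corner opposite B is at (-25.10, 19.90). A1 meets FC tangentially, so VC is at right angles to FC and the tangent condition forces VP to be normal to PT, with radius 7.7, so the center V sits 7.7 in from both sides at V = (-17.40, 12.20). That places the tangent points at C = (-25.10, 12.20) on FC and P = (-17.40, 19.90) on PT. Then |BP| = |P − B| = 26.43.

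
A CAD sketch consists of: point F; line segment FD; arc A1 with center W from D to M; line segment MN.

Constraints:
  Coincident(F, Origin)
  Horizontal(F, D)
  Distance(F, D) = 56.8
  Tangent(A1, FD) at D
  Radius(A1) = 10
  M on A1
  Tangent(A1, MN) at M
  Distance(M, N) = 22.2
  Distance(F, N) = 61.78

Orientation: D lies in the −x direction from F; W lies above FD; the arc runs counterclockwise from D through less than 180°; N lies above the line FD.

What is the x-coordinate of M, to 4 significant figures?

-47.02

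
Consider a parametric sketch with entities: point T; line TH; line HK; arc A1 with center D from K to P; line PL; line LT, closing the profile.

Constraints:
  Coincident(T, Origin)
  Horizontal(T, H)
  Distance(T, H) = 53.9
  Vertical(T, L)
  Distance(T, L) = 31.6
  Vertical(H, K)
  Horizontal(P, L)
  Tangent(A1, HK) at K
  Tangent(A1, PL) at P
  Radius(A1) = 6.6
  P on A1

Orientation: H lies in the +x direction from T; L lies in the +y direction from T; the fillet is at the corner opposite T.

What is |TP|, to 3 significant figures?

56.9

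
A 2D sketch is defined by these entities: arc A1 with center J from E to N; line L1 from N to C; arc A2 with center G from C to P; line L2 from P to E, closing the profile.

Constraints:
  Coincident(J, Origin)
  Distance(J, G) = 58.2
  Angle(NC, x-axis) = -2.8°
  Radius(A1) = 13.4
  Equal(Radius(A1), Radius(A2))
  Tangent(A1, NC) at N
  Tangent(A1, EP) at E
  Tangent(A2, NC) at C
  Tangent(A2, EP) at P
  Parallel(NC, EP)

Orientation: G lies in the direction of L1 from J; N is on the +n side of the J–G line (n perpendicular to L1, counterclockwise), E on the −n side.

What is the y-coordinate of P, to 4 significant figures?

-16.23

The slot axis is L1's direction at -2.8°, so u = (cos -2.8°, sin -2.8°) = (0.9988, -0.04885) and n = (−sin -2.8°, cos -2.8°) = (0.04885, 0.9988). J is at the origin and G lies 58.2 along u from J, so G = 58.2·u = (58.13, -2.843). Tangency of A1 to both parallel lines with radius 13.4 puts N and E at J ± 13.4·n: N = (0.6546, 13.38), E = (-0.6546, -13.38). Equal radii place C and P the same way about G: C = G + 13.4·n = (58.79, 10.54), P = G − 13.4·n = (57.48, -16.23). So P.y = -16.23.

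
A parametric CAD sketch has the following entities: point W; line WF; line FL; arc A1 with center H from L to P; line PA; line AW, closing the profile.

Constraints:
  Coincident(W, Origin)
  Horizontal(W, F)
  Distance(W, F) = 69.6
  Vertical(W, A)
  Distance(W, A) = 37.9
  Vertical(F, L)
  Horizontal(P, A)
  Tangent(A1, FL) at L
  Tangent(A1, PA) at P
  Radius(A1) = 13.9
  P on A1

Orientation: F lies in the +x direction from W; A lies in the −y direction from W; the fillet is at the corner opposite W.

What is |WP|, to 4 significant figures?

67.37

W is at the origin; W and F share the same y with |WF| = 69.6 and F on the +x side, so F = (69.60, 0.000). WA is vertical with |WA| = 37.9 and A on the −y side, so A = (0.000, -37.90). The virtual corner opposite W is at (69.60, -37.90). Since A1 is tangent to FL there, HL ⟂ FL and tangency of A1 to PA means the radius HP is perpendicular to PA, with radius 13.9, so the center H sits 13.9 in from both sides at H = (55.70, -24.00). That places the tangent points at L = (69.60, -24.00) on FL and P = (55.70, -37.90) on PA. Then |WP| = |P − W| = 67.37.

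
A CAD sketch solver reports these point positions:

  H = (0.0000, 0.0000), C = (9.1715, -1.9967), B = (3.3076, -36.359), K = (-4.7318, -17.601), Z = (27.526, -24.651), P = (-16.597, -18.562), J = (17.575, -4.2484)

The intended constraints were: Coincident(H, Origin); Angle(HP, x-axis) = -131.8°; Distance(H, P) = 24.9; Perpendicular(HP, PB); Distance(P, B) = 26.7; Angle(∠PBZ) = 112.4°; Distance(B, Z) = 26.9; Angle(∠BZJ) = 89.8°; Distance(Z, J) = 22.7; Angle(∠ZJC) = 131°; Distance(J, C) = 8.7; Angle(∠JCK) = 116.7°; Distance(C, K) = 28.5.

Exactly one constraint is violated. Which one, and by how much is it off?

Distance(C, K) = 28.5 — off by 7.60.

H = (0.00, 0.00) ✓; HP at -131.8° ✓; |HP| = 24.90 ✓; ∠(HP, PB) = 90.00° ✓; |PB| = 26.70 ✓; ∠PBZ = 112.4° ✓; |BZ| = 26.90 ✓; ∠BZJ = 89.80° ✓; |ZJ| = 22.70 ✓; ∠ZJC = 131.0° ✓; |JC| = 8.700 ✓; ∠JCK = 116.7° ✓; |CK| = 20.90 ✗.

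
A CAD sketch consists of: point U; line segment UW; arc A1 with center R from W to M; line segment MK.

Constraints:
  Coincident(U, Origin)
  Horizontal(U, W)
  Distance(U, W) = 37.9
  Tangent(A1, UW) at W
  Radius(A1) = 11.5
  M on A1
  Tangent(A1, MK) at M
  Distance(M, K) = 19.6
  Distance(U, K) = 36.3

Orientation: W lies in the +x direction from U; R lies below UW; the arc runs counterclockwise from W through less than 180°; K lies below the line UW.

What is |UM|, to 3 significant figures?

28.2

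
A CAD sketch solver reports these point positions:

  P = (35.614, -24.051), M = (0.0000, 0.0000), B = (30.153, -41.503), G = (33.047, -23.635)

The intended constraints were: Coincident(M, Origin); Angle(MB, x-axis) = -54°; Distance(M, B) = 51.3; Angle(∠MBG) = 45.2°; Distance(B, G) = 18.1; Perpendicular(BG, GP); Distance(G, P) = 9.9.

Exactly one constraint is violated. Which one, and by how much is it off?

Distance(G, P) = 9.9 — off by 7.30.

M = (0.00, 0.00) ✓; MB at -54.00° ✓; |MB| = 51.30 ✓; ∠MBG = 45.20° ✓; |BG| = 18.10 ✓; ∠(BG, GP) = 90.01° ✓; |GP| = 2.600 ✗.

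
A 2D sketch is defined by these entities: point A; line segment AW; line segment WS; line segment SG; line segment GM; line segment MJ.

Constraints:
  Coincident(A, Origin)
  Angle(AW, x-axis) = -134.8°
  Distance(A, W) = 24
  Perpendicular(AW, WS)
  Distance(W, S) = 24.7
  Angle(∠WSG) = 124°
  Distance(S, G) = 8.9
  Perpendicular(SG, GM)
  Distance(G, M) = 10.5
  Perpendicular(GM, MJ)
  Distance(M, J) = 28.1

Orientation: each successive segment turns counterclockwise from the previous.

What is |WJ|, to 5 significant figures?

11.339

A is at the origin; AW runs at -134.8° with length 24.0, so W = (-16.911, -17.030). AW is perpendicular to WS, so WS runs at -44.800°; with |WS| = 24.7, S = (0.61518, -34.434). ∠WSG = 124.0° gives SG at 11.200° from the x-axis; with |SG| = 8.9, G = (9.3457, -32.705). SG ⟂ GM, so GM runs at 101.20°; with |GM| = 10.5, M = (7.3062, -22.405). The perpendicularity gives MJ at right angles to GM, so MJ runs at -168.80°; with |MJ| = 28.1, J = (-20.259, -27.863). Then |WJ| = |J − W| = 11.339.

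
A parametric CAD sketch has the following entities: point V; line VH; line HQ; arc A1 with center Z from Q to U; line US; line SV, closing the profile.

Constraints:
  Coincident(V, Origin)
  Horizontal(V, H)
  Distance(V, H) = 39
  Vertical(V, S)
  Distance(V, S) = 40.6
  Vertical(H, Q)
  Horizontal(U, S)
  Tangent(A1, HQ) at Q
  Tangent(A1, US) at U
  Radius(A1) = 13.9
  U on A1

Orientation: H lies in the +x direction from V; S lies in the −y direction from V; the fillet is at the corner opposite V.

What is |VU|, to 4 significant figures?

47.73

The virtual corner opposite V is at (39.00, -40.60). Since A1 is tangent to HQ there, ZQ ⟂ HQ and A1 meets US tangentially, so ZU is at right angles to US, with radius 13.9, so the center Z sits 13.9 in from both sides at Z = (25.10, -26.70). That places the tangent points at Q = (39.00, -26.70) on HQ and U = (25.10, -40.60) on US. Then |VU| = |U − V| = 47.73.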